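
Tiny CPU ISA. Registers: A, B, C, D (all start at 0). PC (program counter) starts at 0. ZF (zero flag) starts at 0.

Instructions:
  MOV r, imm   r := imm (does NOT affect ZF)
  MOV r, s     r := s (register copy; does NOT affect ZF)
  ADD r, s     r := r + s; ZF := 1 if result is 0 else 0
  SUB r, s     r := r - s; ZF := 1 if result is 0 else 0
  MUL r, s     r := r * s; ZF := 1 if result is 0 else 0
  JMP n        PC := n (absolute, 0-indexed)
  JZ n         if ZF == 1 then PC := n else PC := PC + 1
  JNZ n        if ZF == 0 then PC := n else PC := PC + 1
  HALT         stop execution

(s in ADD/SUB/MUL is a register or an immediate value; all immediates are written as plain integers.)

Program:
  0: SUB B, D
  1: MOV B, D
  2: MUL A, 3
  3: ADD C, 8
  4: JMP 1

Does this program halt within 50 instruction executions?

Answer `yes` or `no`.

Answer: no

Derivation:
Step 1: PC=0 exec 'SUB B, D'. After: A=0 B=0 C=0 D=0 ZF=1 PC=1
Step 2: PC=1 exec 'MOV B, D'. After: A=0 B=0 C=0 D=0 ZF=1 PC=2
Step 3: PC=2 exec 'MUL A, 3'. After: A=0 B=0 C=0 D=0 ZF=1 PC=3
Step 4: PC=3 exec 'ADD C, 8'. After: A=0 B=0 C=8 D=0 ZF=0 PC=4
Step 5: PC=4 exec 'JMP 1'. After: A=0 B=0 C=8 D=0 ZF=0 PC=1
Step 6: PC=1 exec 'MOV B, D'. After: A=0 B=0 C=8 D=0 ZF=0 PC=2
Step 7: PC=2 exec 'MUL A, 3'. After: A=0 B=0 C=8 D=0 ZF=1 PC=3
Step 8: PC=3 exec 'ADD C, 8'. After: A=0 B=0 C=16 D=0 ZF=0 PC=4
Step 9: PC=4 exec 'JMP 1'. After: A=0 B=0 C=16 D=0 ZF=0 PC=1
Step 10: PC=1 exec 'MOV B, D'. After: A=0 B=0 C=16 D=0 ZF=0 PC=2
Step 11: PC=2 exec 'MUL A, 3'. After: A=0 B=0 C=16 D=0 ZF=1 PC=3
Step 12: PC=3 exec 'ADD C, 8'. After: A=0 B=0 C=24 D=0 ZF=0 PC=4
Step 13: PC=4 exec 'JMP 1'. After: A=0 B=0 C=24 D=0 ZF=0 PC=1
Step 14: PC=1 exec 'MOV B, D'. After: A=0 B=0 C=24 D=0 ZF=0 PC=2
Step 15: PC=2 exec 'MUL A, 3'. After: A=0 B=0 C=24 D=0 ZF=1 PC=3
After 50 steps: not halted. PC revisits the same instructions with no path to HALT; will never halt.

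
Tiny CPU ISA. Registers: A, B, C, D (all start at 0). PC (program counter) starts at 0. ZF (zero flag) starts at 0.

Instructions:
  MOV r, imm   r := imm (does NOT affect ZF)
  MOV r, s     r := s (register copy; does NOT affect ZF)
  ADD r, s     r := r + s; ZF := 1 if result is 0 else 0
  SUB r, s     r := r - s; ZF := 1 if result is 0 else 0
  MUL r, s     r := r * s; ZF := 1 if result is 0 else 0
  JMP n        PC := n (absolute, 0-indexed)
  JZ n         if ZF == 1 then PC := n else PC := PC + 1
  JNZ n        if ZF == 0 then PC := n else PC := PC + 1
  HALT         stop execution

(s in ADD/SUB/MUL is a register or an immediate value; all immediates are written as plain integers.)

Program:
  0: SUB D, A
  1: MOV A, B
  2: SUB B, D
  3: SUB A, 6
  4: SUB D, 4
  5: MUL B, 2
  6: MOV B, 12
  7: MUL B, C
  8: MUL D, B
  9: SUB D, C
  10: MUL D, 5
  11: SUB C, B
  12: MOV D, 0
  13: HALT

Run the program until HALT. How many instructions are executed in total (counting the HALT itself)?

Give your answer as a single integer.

Step 1: PC=0 exec 'SUB D, A'. After: A=0 B=0 C=0 D=0 ZF=1 PC=1
Step 2: PC=1 exec 'MOV A, B'. After: A=0 B=0 C=0 D=0 ZF=1 PC=2
Step 3: PC=2 exec 'SUB B, D'. After: A=0 B=0 C=0 D=0 ZF=1 PC=3
Step 4: PC=3 exec 'SUB A, 6'. After: A=-6 B=0 C=0 D=0 ZF=0 PC=4
Step 5: PC=4 exec 'SUB D, 4'. After: A=-6 B=0 C=0 D=-4 ZF=0 PC=5
Step 6: PC=5 exec 'MUL B, 2'. After: A=-6 B=0 C=0 D=-4 ZF=1 PC=6
Step 7: PC=6 exec 'MOV B, 12'. After: A=-6 B=12 C=0 D=-4 ZF=1 PC=7
Step 8: PC=7 exec 'MUL B, C'. After: A=-6 B=0 C=0 D=-4 ZF=1 PC=8
Step 9: PC=8 exec 'MUL D, B'. After: A=-6 B=0 C=0 D=0 ZF=1 PC=9
Step 10: PC=9 exec 'SUB D, C'. After: A=-6 B=0 C=0 D=0 ZF=1 PC=10
Step 11: PC=10 exec 'MUL D, 5'. After: A=-6 B=0 C=0 D=0 ZF=1 PC=11
Step 12: PC=11 exec 'SUB C, B'. After: A=-6 B=0 C=0 D=0 ZF=1 PC=12
Step 13: PC=12 exec 'MOV D, 0'. After: A=-6 B=0 C=0 D=0 ZF=1 PC=13
Step 14: PC=13 exec 'HALT'. After: A=-6 B=0 C=0 D=0 ZF=1 PC=13 HALTED
Total instructions executed: 14

Answer: 14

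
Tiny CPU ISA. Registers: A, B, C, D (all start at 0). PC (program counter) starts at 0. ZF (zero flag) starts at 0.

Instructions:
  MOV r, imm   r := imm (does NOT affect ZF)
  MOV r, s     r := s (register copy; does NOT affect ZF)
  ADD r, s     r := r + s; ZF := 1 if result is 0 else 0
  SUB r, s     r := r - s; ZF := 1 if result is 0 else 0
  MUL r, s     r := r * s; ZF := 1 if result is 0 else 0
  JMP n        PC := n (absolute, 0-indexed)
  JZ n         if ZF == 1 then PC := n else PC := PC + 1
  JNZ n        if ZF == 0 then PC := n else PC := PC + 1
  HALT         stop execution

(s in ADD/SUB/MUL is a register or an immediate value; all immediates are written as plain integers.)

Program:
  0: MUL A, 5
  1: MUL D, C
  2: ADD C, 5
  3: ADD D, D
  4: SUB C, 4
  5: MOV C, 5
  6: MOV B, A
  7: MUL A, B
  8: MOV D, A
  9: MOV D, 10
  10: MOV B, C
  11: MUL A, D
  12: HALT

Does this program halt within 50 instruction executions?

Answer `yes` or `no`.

Step 1: PC=0 exec 'MUL A, 5'. After: A=0 B=0 C=0 D=0 ZF=1 PC=1
Step 2: PC=1 exec 'MUL D, C'. After: A=0 B=0 C=0 D=0 ZF=1 PC=2
Step 3: PC=2 exec 'ADD C, 5'. After: A=0 B=0 C=5 D=0 ZF=0 PC=3
Step 4: PC=3 exec 'ADD D, D'. After: A=0 B=0 C=5 D=0 ZF=1 PC=4
Step 5: PC=4 exec 'SUB C, 4'. After: A=0 B=0 C=1 D=0 ZF=0 PC=5
Step 6: PC=5 exec 'MOV C, 5'. After: A=0 B=0 C=5 D=0 ZF=0 PC=6
Step 7: PC=6 exec 'MOV B, A'. After: A=0 B=0 C=5 D=0 ZF=0 PC=7
Step 8: PC=7 exec 'MUL A, B'. After: A=0 B=0 C=5 D=0 ZF=1 PC=8
Step 9: PC=8 exec 'MOV D, A'. After: A=0 B=0 C=5 D=0 ZF=1 PC=9
Step 10: PC=9 exec 'MOV D, 10'. After: A=0 B=0 C=5 D=10 ZF=1 PC=10
Step 11: PC=10 exec 'MOV B, C'. After: A=0 B=5 C=5 D=10 ZF=1 PC=11
Step 12: PC=11 exec 'MUL A, D'. After: A=0 B=5 C=5 D=10 ZF=1 PC=12
Step 13: PC=12 exec 'HALT'. After: A=0 B=5 C=5 D=10 ZF=1 PC=12 HALTED

Answer: yes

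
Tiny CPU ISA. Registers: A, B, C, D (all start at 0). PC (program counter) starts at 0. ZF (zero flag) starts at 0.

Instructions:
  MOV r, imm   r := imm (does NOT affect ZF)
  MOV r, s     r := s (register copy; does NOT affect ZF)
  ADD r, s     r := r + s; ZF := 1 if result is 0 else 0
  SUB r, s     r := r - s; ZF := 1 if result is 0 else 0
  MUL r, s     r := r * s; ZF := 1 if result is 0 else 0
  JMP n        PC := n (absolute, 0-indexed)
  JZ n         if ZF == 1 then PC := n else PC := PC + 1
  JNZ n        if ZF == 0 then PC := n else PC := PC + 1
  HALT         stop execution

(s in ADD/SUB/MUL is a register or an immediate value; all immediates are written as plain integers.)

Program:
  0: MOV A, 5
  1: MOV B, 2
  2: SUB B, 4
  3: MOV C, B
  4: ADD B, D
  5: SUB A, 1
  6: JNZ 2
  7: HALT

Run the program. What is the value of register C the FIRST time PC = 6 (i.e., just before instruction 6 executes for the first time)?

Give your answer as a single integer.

Step 1: PC=0 exec 'MOV A, 5'. After: A=5 B=0 C=0 D=0 ZF=0 PC=1
Step 2: PC=1 exec 'MOV B, 2'. After: A=5 B=2 C=0 D=0 ZF=0 PC=2
Step 3: PC=2 exec 'SUB B, 4'. After: A=5 B=-2 C=0 D=0 ZF=0 PC=3
Step 4: PC=3 exec 'MOV C, B'. After: A=5 B=-2 C=-2 D=0 ZF=0 PC=4
Step 5: PC=4 exec 'ADD B, D'. After: A=5 B=-2 C=-2 D=0 ZF=0 PC=5
Step 6: PC=5 exec 'SUB A, 1'. After: A=4 B=-2 C=-2 D=0 ZF=0 PC=6
First time PC=6: C=-2

-2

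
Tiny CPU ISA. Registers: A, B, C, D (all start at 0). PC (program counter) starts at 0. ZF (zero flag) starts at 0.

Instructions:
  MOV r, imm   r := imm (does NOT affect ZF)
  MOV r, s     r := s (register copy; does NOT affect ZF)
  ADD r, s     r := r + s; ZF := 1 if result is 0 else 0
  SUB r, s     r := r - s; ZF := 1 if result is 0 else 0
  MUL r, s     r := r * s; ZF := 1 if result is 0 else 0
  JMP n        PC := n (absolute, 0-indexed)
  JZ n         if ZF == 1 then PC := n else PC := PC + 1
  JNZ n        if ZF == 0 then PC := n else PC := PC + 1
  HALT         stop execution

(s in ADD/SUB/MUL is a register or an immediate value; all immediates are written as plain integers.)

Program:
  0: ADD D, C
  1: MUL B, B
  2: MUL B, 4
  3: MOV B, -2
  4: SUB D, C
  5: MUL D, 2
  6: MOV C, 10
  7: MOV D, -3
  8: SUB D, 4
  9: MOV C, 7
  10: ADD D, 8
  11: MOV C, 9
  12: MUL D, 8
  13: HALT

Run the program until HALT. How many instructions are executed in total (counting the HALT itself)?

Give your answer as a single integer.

Step 1: PC=0 exec 'ADD D, C'. After: A=0 B=0 C=0 D=0 ZF=1 PC=1
Step 2: PC=1 exec 'MUL B, B'. After: A=0 B=0 C=0 D=0 ZF=1 PC=2
Step 3: PC=2 exec 'MUL B, 4'. After: A=0 B=0 C=0 D=0 ZF=1 PC=3
Step 4: PC=3 exec 'MOV B, -2'. After: A=0 B=-2 C=0 D=0 ZF=1 PC=4
Step 5: PC=4 exec 'SUB D, C'. After: A=0 B=-2 C=0 D=0 ZF=1 PC=5
Step 6: PC=5 exec 'MUL D, 2'. After: A=0 B=-2 C=0 D=0 ZF=1 PC=6
Step 7: PC=6 exec 'MOV C, 10'. After: A=0 B=-2 C=10 D=0 ZF=1 PC=7
Step 8: PC=7 exec 'MOV D, -3'. After: A=0 B=-2 C=10 D=-3 ZF=1 PC=8
Step 9: PC=8 exec 'SUB D, 4'. After: A=0 B=-2 C=10 D=-7 ZF=0 PC=9
Step 10: PC=9 exec 'MOV C, 7'. After: A=0 B=-2 C=7 D=-7 ZF=0 PC=10
Step 11: PC=10 exec 'ADD D, 8'. After: A=0 B=-2 C=7 D=1 ZF=0 PC=11
Step 12: PC=11 exec 'MOV C, 9'. After: A=0 B=-2 C=9 D=1 ZF=0 PC=12
Step 13: PC=12 exec 'MUL D, 8'. After: A=0 B=-2 C=9 D=8 ZF=0 PC=13
Step 14: PC=13 exec 'HALT'. After: A=0 B=-2 C=9 D=8 ZF=0 PC=13 HALTED
Total instructions executed: 14

Answer: 14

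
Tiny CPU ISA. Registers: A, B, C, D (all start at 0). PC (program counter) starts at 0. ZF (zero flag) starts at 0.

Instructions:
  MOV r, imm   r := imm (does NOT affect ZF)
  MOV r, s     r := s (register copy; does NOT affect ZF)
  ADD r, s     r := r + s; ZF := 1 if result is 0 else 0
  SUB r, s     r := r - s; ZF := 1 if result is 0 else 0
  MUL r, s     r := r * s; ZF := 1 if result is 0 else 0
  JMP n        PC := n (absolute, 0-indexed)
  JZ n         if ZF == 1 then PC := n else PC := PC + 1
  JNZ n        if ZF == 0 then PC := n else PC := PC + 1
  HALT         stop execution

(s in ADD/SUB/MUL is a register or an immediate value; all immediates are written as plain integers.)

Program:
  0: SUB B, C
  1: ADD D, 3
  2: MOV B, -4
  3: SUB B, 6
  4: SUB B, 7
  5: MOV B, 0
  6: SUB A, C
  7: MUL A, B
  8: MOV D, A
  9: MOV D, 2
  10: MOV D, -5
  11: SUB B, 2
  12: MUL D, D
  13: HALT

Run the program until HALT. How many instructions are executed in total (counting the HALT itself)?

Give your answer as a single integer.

Step 1: PC=0 exec 'SUB B, C'. After: A=0 B=0 C=0 D=0 ZF=1 PC=1
Step 2: PC=1 exec 'ADD D, 3'. After: A=0 B=0 C=0 D=3 ZF=0 PC=2
Step 3: PC=2 exec 'MOV B, -4'. After: A=0 B=-4 C=0 D=3 ZF=0 PC=3
Step 4: PC=3 exec 'SUB B, 6'. After: A=0 B=-10 C=0 D=3 ZF=0 PC=4
Step 5: PC=4 exec 'SUB B, 7'. After: A=0 B=-17 C=0 D=3 ZF=0 PC=5
Step 6: PC=5 exec 'MOV B, 0'. After: A=0 B=0 C=0 D=3 ZF=0 PC=6
Step 7: PC=6 exec 'SUB A, C'. After: A=0 B=0 C=0 D=3 ZF=1 PC=7
Step 8: PC=7 exec 'MUL A, B'. After: A=0 B=0 C=0 D=3 ZF=1 PC=8
Step 9: PC=8 exec 'MOV D, A'. After: A=0 B=0 C=0 D=0 ZF=1 PC=9
Step 10: PC=9 exec 'MOV D, 2'. After: A=0 B=0 C=0 D=2 ZF=1 PC=10
Step 11: PC=10 exec 'MOV D, -5'. After: A=0 B=0 C=0 D=-5 ZF=1 PC=11
Step 12: PC=11 exec 'SUB B, 2'. After: A=0 B=-2 C=0 D=-5 ZF=0 PC=12
Step 13: PC=12 exec 'MUL D, D'. After: A=0 B=-2 C=0 D=25 ZF=0 PC=13
Step 14: PC=13 exec 'HALT'. After: A=0 B=-2 C=0 D=25 ZF=0 PC=13 HALTED
Total instructions executed: 14

Answer: 14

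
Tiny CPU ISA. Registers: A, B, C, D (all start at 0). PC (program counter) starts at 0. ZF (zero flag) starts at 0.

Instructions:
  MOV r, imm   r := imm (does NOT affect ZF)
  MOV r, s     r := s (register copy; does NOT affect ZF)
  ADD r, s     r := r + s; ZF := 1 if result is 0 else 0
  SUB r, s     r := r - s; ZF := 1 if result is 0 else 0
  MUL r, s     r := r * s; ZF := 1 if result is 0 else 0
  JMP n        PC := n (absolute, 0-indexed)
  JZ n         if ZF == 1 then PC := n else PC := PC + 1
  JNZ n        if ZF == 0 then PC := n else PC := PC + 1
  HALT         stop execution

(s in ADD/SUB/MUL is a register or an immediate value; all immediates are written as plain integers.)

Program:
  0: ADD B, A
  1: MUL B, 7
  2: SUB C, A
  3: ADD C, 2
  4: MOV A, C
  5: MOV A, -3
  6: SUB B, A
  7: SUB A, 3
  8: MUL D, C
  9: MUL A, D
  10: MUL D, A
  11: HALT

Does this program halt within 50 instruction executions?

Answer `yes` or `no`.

Step 1: PC=0 exec 'ADD B, A'. After: A=0 B=0 C=0 D=0 ZF=1 PC=1
Step 2: PC=1 exec 'MUL B, 7'. After: A=0 B=0 C=0 D=0 ZF=1 PC=2
Step 3: PC=2 exec 'SUB C, A'. After: A=0 B=0 C=0 D=0 ZF=1 PC=3
Step 4: PC=3 exec 'ADD C, 2'. After: A=0 B=0 C=2 D=0 ZF=0 PC=4
Step 5: PC=4 exec 'MOV A, C'. After: A=2 B=0 C=2 D=0 ZF=0 PC=5
Step 6: PC=5 exec 'MOV A, -3'. After: A=-3 B=0 C=2 D=0 ZF=0 PC=6
Step 7: PC=6 exec 'SUB B, A'. After: A=-3 B=3 C=2 D=0 ZF=0 PC=7
Step 8: PC=7 exec 'SUB A, 3'. After: A=-6 B=3 C=2 D=0 ZF=0 PC=8
Step 9: PC=8 exec 'MUL D, C'. After: A=-6 B=3 C=2 D=0 ZF=1 PC=9
Step 10: PC=9 exec 'MUL A, D'. After: A=0 B=3 C=2 D=0 ZF=1 PC=10
Step 11: PC=10 exec 'MUL D, A'. After: A=0 B=3 C=2 D=0 ZF=1 PC=11
Step 12: PC=11 exec 'HALT'. After: A=0 B=3 C=2 D=0 ZF=1 PC=11 HALTED

Answer: yes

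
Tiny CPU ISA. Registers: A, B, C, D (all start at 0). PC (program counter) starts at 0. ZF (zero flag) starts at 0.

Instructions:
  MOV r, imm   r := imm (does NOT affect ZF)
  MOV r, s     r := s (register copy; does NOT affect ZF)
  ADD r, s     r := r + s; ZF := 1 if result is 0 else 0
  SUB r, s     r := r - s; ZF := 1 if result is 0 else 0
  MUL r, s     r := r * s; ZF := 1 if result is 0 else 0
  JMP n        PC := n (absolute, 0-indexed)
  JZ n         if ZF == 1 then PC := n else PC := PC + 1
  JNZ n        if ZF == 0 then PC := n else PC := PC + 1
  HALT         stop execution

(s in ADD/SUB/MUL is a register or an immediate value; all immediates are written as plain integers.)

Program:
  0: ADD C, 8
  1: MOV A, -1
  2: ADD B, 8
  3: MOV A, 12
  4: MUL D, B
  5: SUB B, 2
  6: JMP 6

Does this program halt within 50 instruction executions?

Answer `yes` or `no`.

Answer: no

Derivation:
Step 1: PC=0 exec 'ADD C, 8'. After: A=0 B=0 C=8 D=0 ZF=0 PC=1
Step 2: PC=1 exec 'MOV A, -1'. After: A=-1 B=0 C=8 D=0 ZF=0 PC=2
Step 3: PC=2 exec 'ADD B, 8'. After: A=-1 B=8 C=8 D=0 ZF=0 PC=3
Step 4: PC=3 exec 'MOV A, 12'. After: A=12 B=8 C=8 D=0 ZF=0 PC=4
Step 5: PC=4 exec 'MUL D, B'. After: A=12 B=8 C=8 D=0 ZF=1 PC=5
Step 6: PC=5 exec 'SUB B, 2'. After: A=12 B=6 C=8 D=0 ZF=0 PC=6
Step 7: PC=6 exec 'JMP 6'. After: A=12 B=6 C=8 D=0 ZF=0 PC=6
State after step 7 equals state after step 6: the program is in a cycle of length 1 and will never halt.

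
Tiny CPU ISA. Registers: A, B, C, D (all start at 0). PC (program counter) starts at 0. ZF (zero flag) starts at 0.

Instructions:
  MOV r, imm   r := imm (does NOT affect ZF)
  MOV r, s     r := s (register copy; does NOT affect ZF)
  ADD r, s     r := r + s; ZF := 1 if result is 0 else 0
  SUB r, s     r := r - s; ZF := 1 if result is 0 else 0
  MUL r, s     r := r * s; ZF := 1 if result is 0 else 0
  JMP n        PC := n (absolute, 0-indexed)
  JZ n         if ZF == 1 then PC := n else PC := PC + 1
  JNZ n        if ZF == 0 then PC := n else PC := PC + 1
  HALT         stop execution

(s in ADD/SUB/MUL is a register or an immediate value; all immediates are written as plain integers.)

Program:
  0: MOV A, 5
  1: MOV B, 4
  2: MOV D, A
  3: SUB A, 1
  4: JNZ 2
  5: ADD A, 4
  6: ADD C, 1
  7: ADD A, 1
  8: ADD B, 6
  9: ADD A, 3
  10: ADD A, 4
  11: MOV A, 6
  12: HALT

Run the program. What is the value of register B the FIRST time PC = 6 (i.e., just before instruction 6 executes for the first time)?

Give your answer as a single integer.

Step 1: PC=0 exec 'MOV A, 5'. After: A=5 B=0 C=0 D=0 ZF=0 PC=1
Step 2: PC=1 exec 'MOV B, 4'. After: A=5 B=4 C=0 D=0 ZF=0 PC=2
Step 3: PC=2 exec 'MOV D, A'. After: A=5 B=4 C=0 D=5 ZF=0 PC=3
Step 4: PC=3 exec 'SUB A, 1'. After: A=4 B=4 C=0 D=5 ZF=0 PC=4
Step 5: PC=4 exec 'JNZ 2'. After: A=4 B=4 C=0 D=5 ZF=0 PC=2
Step 6: PC=2 exec 'MOV D, A'. After: A=4 B=4 C=0 D=4 ZF=0 PC=3
Step 7: PC=3 exec 'SUB A, 1'. After: A=3 B=4 C=0 D=4 ZF=0 PC=4
Step 8: PC=4 exec 'JNZ 2'. After: A=3 B=4 C=0 D=4 ZF=0 PC=2
Step 9: PC=2 exec 'MOV D, A'. After: A=3 B=4 C=0 D=3 ZF=0 PC=3
Step 10: PC=3 exec 'SUB A, 1'. After: A=2 B=4 C=0 D=3 ZF=0 PC=4
Step 11: PC=4 exec 'JNZ 2'. After: A=2 B=4 C=0 D=3 ZF=0 PC=2
Step 12: PC=2 exec 'MOV D, A'. After: A=2 B=4 C=0 D=2 ZF=0 PC=3
Step 13: PC=3 exec 'SUB A, 1'. After: A=1 B=4 C=0 D=2 ZF=0 PC=4
Step 14: PC=4 exec 'JNZ 2'. After: A=1 B=4 C=0 D=2 ZF=0 PC=2
Step 15: PC=2 exec 'MOV D, A'. After: A=1 B=4 C=0 D=1 ZF=0 PC=3
Step 16: PC=3 exec 'SUB A, 1'. After: A=0 B=4 C=0 D=1 ZF=1 PC=4
Step 17: PC=4 exec 'JNZ 2'. After: A=0 B=4 C=0 D=1 ZF=1 PC=5
Step 18: PC=5 exec 'ADD A, 4'. After: A=4 B=4 C=0 D=1 ZF=0 PC=6
First time PC=6: B=4

4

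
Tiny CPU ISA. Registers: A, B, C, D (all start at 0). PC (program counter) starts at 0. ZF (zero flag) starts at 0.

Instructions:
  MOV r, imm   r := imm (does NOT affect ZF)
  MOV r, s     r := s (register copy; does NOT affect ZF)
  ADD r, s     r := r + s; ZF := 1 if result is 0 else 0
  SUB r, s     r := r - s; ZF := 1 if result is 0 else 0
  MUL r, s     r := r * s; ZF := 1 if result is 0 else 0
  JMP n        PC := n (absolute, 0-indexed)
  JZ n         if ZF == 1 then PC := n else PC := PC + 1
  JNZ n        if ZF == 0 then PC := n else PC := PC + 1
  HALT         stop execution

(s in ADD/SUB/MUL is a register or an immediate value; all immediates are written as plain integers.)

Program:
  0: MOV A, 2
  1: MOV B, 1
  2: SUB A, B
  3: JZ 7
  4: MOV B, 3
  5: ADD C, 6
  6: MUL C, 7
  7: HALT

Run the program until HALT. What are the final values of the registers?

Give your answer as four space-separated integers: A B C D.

Answer: 1 3 42 0

Derivation:
Step 1: PC=0 exec 'MOV A, 2'. After: A=2 B=0 C=0 D=0 ZF=0 PC=1
Step 2: PC=1 exec 'MOV B, 1'. After: A=2 B=1 C=0 D=0 ZF=0 PC=2
Step 3: PC=2 exec 'SUB A, B'. After: A=1 B=1 C=0 D=0 ZF=0 PC=3
Step 4: PC=3 exec 'JZ 7'. After: A=1 B=1 C=0 D=0 ZF=0 PC=4
Step 5: PC=4 exec 'MOV B, 3'. After: A=1 B=3 C=0 D=0 ZF=0 PC=5
Step 6: PC=5 exec 'ADD C, 6'. After: A=1 B=3 C=6 D=0 ZF=0 PC=6
Step 7: PC=6 exec 'MUL C, 7'. After: A=1 B=3 C=42 D=0 ZF=0 PC=7
Step 8: PC=7 exec 'HALT'. After: A=1 B=3 C=42 D=0 ZF=0 PC=7 HALTED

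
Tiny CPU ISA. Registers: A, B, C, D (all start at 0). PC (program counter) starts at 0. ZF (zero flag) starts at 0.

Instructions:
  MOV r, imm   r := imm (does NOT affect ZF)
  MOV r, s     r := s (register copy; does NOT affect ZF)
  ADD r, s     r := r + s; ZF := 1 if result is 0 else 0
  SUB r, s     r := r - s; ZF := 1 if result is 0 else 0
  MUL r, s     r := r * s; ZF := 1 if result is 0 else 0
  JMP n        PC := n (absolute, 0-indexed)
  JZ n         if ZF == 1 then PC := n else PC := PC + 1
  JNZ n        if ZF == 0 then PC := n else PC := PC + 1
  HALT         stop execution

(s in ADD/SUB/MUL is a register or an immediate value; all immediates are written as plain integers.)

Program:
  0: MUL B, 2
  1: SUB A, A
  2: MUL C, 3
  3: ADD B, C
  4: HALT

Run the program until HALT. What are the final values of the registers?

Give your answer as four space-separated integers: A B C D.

Answer: 0 0 0 0

Derivation:
Step 1: PC=0 exec 'MUL B, 2'. After: A=0 B=0 C=0 D=0 ZF=1 PC=1
Step 2: PC=1 exec 'SUB A, A'. After: A=0 B=0 C=0 D=0 ZF=1 PC=2
Step 3: PC=2 exec 'MUL C, 3'. After: A=0 B=0 C=0 D=0 ZF=1 PC=3
Step 4: PC=3 exec 'ADD B, C'. After: A=0 B=0 C=0 D=0 ZF=1 PC=4
Step 5: PC=4 exec 'HALT'. After: A=0 B=0 C=0 D=0 ZF=1 PC=4 HALTED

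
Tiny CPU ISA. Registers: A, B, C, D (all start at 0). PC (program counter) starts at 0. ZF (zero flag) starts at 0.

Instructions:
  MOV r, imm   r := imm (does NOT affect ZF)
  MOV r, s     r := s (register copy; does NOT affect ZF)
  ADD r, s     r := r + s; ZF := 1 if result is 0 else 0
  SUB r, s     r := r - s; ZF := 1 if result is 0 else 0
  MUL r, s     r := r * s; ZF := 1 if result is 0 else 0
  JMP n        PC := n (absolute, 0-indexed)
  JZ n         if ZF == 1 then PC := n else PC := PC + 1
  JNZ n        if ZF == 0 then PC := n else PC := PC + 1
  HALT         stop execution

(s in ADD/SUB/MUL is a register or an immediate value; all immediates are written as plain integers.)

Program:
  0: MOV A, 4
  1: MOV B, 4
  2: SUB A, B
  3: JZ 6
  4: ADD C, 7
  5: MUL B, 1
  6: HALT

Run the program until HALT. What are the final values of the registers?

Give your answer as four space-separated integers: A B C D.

Answer: 0 4 0 0

Derivation:
Step 1: PC=0 exec 'MOV A, 4'. After: A=4 B=0 C=0 D=0 ZF=0 PC=1
Step 2: PC=1 exec 'MOV B, 4'. After: A=4 B=4 C=0 D=0 ZF=0 PC=2
Step 3: PC=2 exec 'SUB A, B'. After: A=0 B=4 C=0 D=0 ZF=1 PC=3
Step 4: PC=3 exec 'JZ 6'. After: A=0 B=4 C=0 D=0 ZF=1 PC=6
Step 5: PC=6 exec 'HALT'. After: A=0 B=4 C=0 D=0 ZF=1 PC=6 HALTED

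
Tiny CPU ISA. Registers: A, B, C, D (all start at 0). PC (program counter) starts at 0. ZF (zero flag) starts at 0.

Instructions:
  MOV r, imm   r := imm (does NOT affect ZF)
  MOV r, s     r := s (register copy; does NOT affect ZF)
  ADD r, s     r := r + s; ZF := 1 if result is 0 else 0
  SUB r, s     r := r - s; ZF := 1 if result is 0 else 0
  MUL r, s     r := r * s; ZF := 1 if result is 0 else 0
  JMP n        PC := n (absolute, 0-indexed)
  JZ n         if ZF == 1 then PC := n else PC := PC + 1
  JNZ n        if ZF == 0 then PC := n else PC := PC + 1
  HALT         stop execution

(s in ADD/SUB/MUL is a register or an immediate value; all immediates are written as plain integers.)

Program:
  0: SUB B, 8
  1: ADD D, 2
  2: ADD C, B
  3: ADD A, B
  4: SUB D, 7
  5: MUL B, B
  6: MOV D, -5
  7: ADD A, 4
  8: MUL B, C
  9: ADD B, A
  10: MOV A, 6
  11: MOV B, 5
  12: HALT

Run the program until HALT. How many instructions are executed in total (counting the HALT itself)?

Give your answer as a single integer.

Answer: 13

Derivation:
Step 1: PC=0 exec 'SUB B, 8'. After: A=0 B=-8 C=0 D=0 ZF=0 PC=1
Step 2: PC=1 exec 'ADD D, 2'. After: A=0 B=-8 C=0 D=2 ZF=0 PC=2
Step 3: PC=2 exec 'ADD C, B'. After: A=0 B=-8 C=-8 D=2 ZF=0 PC=3
Step 4: PC=3 exec 'ADD A, B'. After: A=-8 B=-8 C=-8 D=2 ZF=0 PC=4
Step 5: PC=4 exec 'SUB D, 7'. After: A=-8 B=-8 C=-8 D=-5 ZF=0 PC=5
Step 6: PC=5 exec 'MUL B, B'. After: A=-8 B=64 C=-8 D=-5 ZF=0 PC=6
Step 7: PC=6 exec 'MOV D, -5'. After: A=-8 B=64 C=-8 D=-5 ZF=0 PC=7
Step 8: PC=7 exec 'ADD A, 4'. After: A=-4 B=64 C=-8 D=-5 ZF=0 PC=8
Step 9: PC=8 exec 'MUL B, C'. After: A=-4 B=-512 C=-8 D=-5 ZF=0 PC=9
Step 10: PC=9 exec 'ADD B, A'. After: A=-4 B=-516 C=-8 D=-5 ZF=0 PC=10
Step 11: PC=10 exec 'MOV A, 6'. After: A=6 B=-516 C=-8 D=-5 ZF=0 PC=11
Step 12: PC=11 exec 'MOV B, 5'. After: A=6 B=5 C=-8 D=-5 ZF=0 PC=12
Step 13: PC=12 exec 'HALT'. After: A=6 B=5 C=-8 D=-5 ZF=0 PC=12 HALTED
Total instructions executed: 13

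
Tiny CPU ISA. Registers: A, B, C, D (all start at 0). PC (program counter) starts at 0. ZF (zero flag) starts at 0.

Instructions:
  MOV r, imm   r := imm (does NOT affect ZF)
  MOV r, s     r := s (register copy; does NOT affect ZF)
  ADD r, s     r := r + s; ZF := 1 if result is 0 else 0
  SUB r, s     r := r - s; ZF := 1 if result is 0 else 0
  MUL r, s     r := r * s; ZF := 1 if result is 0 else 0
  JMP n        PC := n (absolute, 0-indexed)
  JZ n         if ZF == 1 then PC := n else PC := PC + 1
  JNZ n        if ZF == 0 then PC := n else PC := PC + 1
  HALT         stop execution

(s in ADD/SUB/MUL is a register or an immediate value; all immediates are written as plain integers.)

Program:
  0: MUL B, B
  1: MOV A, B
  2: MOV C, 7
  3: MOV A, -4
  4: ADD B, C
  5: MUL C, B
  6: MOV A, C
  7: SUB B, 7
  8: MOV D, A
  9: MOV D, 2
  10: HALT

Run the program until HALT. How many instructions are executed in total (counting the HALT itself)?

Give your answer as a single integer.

Step 1: PC=0 exec 'MUL B, B'. After: A=0 B=0 C=0 D=0 ZF=1 PC=1
Step 2: PC=1 exec 'MOV A, B'. After: A=0 B=0 C=0 D=0 ZF=1 PC=2
Step 3: PC=2 exec 'MOV C, 7'. After: A=0 B=0 C=7 D=0 ZF=1 PC=3
Step 4: PC=3 exec 'MOV A, -4'. After: A=-4 B=0 C=7 D=0 ZF=1 PC=4
Step 5: PC=4 exec 'ADD B, C'. After: A=-4 B=7 C=7 D=0 ZF=0 PC=5
Step 6: PC=5 exec 'MUL C, B'. After: A=-4 B=7 C=49 D=0 ZF=0 PC=6
Step 7: PC=6 exec 'MOV A, C'. After: A=49 B=7 C=49 D=0 ZF=0 PC=7
Step 8: PC=7 exec 'SUB B, 7'. After: A=49 B=0 C=49 D=0 ZF=1 PC=8
Step 9: PC=8 exec 'MOV D, A'. After: A=49 B=0 C=49 D=49 ZF=1 PC=9
Step 10: PC=9 exec 'MOV D, 2'. After: A=49 B=0 C=49 D=2 ZF=1 PC=10
Step 11: PC=10 exec 'HALT'. After: A=49 B=0 C=49 D=2 ZF=1 PC=10 HALTED
Total instructions executed: 11

Answer: 11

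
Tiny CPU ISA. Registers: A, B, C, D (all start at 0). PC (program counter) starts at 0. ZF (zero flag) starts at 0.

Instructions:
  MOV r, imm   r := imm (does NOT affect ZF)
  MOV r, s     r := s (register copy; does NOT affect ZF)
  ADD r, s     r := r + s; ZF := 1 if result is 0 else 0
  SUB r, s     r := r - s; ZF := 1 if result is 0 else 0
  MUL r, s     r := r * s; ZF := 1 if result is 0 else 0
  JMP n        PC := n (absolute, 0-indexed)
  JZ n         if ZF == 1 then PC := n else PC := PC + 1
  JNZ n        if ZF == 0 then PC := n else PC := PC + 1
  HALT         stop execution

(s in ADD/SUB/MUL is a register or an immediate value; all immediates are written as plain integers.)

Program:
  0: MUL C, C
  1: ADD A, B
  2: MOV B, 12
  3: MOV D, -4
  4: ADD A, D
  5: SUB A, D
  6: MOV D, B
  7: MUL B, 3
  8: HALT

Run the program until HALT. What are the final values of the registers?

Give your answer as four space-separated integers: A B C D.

Answer: 0 36 0 12

Derivation:
Step 1: PC=0 exec 'MUL C, C'. After: A=0 B=0 C=0 D=0 ZF=1 PC=1
Step 2: PC=1 exec 'ADD A, B'. After: A=0 B=0 C=0 D=0 ZF=1 PC=2
Step 3: PC=2 exec 'MOV B, 12'. After: A=0 B=12 C=0 D=0 ZF=1 PC=3
Step 4: PC=3 exec 'MOV D, -4'. After: A=0 B=12 C=0 D=-4 ZF=1 PC=4
Step 5: PC=4 exec 'ADD A, D'. After: A=-4 B=12 C=0 D=-4 ZF=0 PC=5
Step 6: PC=5 exec 'SUB A, D'. After: A=0 B=12 C=0 D=-4 ZF=1 PC=6
Step 7: PC=6 exec 'MOV D, B'. After: A=0 B=12 C=0 D=12 ZF=1 PC=7
Step 8: PC=7 exec 'MUL B, 3'. After: A=0 B=36 C=0 D=12 ZF=0 PC=8
Step 9: PC=8 exec 'HALT'. After: A=0 B=36 C=0 D=12 ZF=0 PC=8 HALTED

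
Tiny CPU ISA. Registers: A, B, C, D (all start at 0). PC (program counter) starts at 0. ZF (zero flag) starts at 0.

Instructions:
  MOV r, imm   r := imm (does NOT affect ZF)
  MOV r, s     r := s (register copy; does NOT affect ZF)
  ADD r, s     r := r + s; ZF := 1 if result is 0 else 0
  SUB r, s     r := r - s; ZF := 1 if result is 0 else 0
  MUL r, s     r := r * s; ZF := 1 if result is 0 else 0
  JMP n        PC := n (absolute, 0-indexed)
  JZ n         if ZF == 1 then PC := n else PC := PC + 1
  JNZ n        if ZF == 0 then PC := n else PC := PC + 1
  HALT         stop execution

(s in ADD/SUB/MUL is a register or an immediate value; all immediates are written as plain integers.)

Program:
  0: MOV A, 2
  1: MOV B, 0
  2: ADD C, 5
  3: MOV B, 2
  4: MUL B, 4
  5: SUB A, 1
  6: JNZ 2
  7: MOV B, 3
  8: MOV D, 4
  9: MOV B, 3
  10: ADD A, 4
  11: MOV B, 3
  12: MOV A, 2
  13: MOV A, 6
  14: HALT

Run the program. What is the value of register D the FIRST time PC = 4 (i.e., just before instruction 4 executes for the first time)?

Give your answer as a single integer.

Step 1: PC=0 exec 'MOV A, 2'. After: A=2 B=0 C=0 D=0 ZF=0 PC=1
Step 2: PC=1 exec 'MOV B, 0'. After: A=2 B=0 C=0 D=0 ZF=0 PC=2
Step 3: PC=2 exec 'ADD C, 5'. After: A=2 B=0 C=5 D=0 ZF=0 PC=3
Step 4: PC=3 exec 'MOV B, 2'. After: A=2 B=2 C=5 D=0 ZF=0 PC=4
First time PC=4: D=0

0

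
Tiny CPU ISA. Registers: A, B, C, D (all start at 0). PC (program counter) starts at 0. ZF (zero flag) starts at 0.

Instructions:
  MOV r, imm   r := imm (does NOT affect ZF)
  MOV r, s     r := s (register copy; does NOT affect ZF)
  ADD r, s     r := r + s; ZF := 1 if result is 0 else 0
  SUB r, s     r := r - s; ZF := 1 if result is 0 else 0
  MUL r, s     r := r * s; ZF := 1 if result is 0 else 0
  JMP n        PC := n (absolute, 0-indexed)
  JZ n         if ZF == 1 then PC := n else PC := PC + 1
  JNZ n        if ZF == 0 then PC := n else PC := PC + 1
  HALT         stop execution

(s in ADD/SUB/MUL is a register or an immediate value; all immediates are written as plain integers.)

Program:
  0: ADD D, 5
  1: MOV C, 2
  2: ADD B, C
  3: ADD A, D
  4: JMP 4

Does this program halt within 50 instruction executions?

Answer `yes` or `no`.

Answer: no

Derivation:
Step 1: PC=0 exec 'ADD D, 5'. After: A=0 B=0 C=0 D=5 ZF=0 PC=1
Step 2: PC=1 exec 'MOV C, 2'. After: A=0 B=0 C=2 D=5 ZF=0 PC=2
Step 3: PC=2 exec 'ADD B, C'. After: A=0 B=2 C=2 D=5 ZF=0 PC=3
Step 4: PC=3 exec 'ADD A, D'. After: A=5 B=2 C=2 D=5 ZF=0 PC=4
Step 5: PC=4 exec 'JMP 4'. After: A=5 B=2 C=2 D=5 ZF=0 PC=4
State after step 5 equals state after step 4: the program is in a cycle of length 1 and will never halt.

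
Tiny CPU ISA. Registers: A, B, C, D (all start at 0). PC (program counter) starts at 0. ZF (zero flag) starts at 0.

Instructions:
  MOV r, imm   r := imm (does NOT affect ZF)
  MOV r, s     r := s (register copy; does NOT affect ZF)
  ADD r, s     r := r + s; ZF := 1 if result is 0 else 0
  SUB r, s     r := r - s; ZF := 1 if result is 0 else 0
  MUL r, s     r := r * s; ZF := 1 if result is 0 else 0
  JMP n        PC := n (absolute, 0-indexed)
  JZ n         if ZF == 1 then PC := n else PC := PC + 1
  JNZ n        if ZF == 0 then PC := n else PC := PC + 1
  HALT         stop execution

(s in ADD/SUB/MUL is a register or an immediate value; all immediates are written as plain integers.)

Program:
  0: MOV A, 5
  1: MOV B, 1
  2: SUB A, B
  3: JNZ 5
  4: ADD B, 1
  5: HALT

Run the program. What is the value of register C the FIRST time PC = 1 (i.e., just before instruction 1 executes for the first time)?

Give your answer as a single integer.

Step 1: PC=0 exec 'MOV A, 5'. After: A=5 B=0 C=0 D=0 ZF=0 PC=1
First time PC=1: C=0

0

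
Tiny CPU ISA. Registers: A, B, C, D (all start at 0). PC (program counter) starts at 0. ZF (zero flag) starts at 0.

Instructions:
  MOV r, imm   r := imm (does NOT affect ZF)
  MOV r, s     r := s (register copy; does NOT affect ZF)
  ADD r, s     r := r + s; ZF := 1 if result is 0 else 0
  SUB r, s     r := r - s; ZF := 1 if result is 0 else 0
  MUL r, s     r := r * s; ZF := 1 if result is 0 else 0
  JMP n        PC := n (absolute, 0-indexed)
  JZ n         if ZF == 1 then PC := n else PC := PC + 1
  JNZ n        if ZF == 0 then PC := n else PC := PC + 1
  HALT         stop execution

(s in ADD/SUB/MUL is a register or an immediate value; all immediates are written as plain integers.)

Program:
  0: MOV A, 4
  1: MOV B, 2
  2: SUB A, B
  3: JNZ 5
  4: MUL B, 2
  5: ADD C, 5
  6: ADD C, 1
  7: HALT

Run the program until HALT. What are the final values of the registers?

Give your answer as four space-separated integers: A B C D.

Answer: 2 2 6 0

Derivation:
Step 1: PC=0 exec 'MOV A, 4'. After: A=4 B=0 C=0 D=0 ZF=0 PC=1
Step 2: PC=1 exec 'MOV B, 2'. After: A=4 B=2 C=0 D=0 ZF=0 PC=2
Step 3: PC=2 exec 'SUB A, B'. After: A=2 B=2 C=0 D=0 ZF=0 PC=3
Step 4: PC=3 exec 'JNZ 5'. After: A=2 B=2 C=0 D=0 ZF=0 PC=5
Step 5: PC=5 exec 'ADD C, 5'. After: A=2 B=2 C=5 D=0 ZF=0 PC=6
Step 6: PC=6 exec 'ADD C, 1'. After: A=2 B=2 C=6 D=0 ZF=0 PC=7
Step 7: PC=7 exec 'HALT'. After: A=2 B=2 C=6 D=0 ZF=0 PC=7 HALTED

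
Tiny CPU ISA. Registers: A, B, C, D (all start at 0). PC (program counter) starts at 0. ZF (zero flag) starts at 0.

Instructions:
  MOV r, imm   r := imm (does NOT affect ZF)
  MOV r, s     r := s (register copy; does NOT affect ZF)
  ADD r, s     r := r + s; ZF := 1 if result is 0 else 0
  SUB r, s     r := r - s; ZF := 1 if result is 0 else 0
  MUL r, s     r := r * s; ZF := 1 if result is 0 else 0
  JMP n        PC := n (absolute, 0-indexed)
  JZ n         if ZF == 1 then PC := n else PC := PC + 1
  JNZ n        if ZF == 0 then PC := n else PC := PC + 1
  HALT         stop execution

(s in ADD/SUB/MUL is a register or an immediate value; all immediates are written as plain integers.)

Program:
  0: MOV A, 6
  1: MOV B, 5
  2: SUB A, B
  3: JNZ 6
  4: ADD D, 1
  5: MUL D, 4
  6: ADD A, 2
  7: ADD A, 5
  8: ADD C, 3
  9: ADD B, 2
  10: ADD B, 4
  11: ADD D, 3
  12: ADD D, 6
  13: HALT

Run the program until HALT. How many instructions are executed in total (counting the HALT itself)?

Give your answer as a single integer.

Answer: 12

Derivation:
Step 1: PC=0 exec 'MOV A, 6'. After: A=6 B=0 C=0 D=0 ZF=0 PC=1
Step 2: PC=1 exec 'MOV B, 5'. After: A=6 B=5 C=0 D=0 ZF=0 PC=2
Step 3: PC=2 exec 'SUB A, B'. After: A=1 B=5 C=0 D=0 ZF=0 PC=3
Step 4: PC=3 exec 'JNZ 6'. After: A=1 B=5 C=0 D=0 ZF=0 PC=6
Step 5: PC=6 exec 'ADD A, 2'. After: A=3 B=5 C=0 D=0 ZF=0 PC=7
Step 6: PC=7 exec 'ADD A, 5'. After: A=8 B=5 C=0 D=0 ZF=0 PC=8
Step 7: PC=8 exec 'ADD C, 3'. After: A=8 B=5 C=3 D=0 ZF=0 PC=9
Step 8: PC=9 exec 'ADD B, 2'. After: A=8 B=7 C=3 D=0 ZF=0 PC=10
Step 9: PC=10 exec 'ADD B, 4'. After: A=8 B=11 C=3 D=0 ZF=0 PC=11
Step 10: PC=11 exec 'ADD D, 3'. After: A=8 B=11 C=3 D=3 ZF=0 PC=12
Step 11: PC=12 exec 'ADD D, 6'. After: A=8 B=11 C=3 D=9 ZF=0 PC=13
Step 12: PC=13 exec 'HALT'. After: A=8 B=11 C=3 D=9 ZF=0 PC=13 HALTED
Total instructions executed: 12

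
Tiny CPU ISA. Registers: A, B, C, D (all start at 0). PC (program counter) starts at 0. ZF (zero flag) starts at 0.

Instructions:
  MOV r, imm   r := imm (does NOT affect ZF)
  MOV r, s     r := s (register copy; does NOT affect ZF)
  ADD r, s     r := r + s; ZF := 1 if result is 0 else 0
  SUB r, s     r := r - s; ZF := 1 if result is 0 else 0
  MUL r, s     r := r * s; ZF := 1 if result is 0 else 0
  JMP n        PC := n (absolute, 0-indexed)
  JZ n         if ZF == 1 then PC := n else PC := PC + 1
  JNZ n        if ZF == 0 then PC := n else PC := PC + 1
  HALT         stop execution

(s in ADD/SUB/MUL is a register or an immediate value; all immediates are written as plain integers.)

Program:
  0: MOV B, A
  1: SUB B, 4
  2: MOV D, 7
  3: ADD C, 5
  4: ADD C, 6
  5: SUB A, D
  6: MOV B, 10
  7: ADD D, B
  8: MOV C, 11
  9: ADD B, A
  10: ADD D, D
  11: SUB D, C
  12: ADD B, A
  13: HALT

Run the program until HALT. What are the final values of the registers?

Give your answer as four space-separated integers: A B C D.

Step 1: PC=0 exec 'MOV B, A'. After: A=0 B=0 C=0 D=0 ZF=0 PC=1
Step 2: PC=1 exec 'SUB B, 4'. After: A=0 B=-4 C=0 D=0 ZF=0 PC=2
Step 3: PC=2 exec 'MOV D, 7'. After: A=0 B=-4 C=0 D=7 ZF=0 PC=3
Step 4: PC=3 exec 'ADD C, 5'. After: A=0 B=-4 C=5 D=7 ZF=0 PC=4
Step 5: PC=4 exec 'ADD C, 6'. After: A=0 B=-4 C=11 D=7 ZF=0 PC=5
Step 6: PC=5 exec 'SUB A, D'. After: A=-7 B=-4 C=11 D=7 ZF=0 PC=6
Step 7: PC=6 exec 'MOV B, 10'. After: A=-7 B=10 C=11 D=7 ZF=0 PC=7
Step 8: PC=7 exec 'ADD D, B'. After: A=-7 B=10 C=11 D=17 ZF=0 PC=8
Step 9: PC=8 exec 'MOV C, 11'. After: A=-7 B=10 C=11 D=17 ZF=0 PC=9
Step 10: PC=9 exec 'ADD B, A'. After: A=-7 B=3 C=11 D=17 ZF=0 PC=10
Step 11: PC=10 exec 'ADD D, D'. After: A=-7 B=3 C=11 D=34 ZF=0 PC=11
Step 12: PC=11 exec 'SUB D, C'. After: A=-7 B=3 C=11 D=23 ZF=0 PC=12
Step 13: PC=12 exec 'ADD B, A'. After: A=-7 B=-4 C=11 D=23 ZF=0 PC=13
Step 14: PC=13 exec 'HALT'. After: A=-7 B=-4 C=11 D=23 ZF=0 PC=13 HALTED

Answer: -7 -4 11 23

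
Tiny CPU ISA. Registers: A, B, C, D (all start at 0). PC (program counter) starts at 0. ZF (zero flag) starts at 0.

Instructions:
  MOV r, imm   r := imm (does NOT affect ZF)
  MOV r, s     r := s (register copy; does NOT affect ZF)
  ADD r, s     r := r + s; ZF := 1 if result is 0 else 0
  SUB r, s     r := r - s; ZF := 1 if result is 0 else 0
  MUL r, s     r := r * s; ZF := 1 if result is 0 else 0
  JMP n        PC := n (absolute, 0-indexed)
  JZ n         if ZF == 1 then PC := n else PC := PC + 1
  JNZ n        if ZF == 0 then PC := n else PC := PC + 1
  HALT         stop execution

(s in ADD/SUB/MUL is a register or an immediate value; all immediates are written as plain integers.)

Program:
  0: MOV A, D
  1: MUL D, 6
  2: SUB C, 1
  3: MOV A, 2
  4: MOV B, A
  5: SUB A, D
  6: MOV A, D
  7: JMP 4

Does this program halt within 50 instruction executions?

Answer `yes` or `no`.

Answer: no

Derivation:
Step 1: PC=0 exec 'MOV A, D'. After: A=0 B=0 C=0 D=0 ZF=0 PC=1
Step 2: PC=1 exec 'MUL D, 6'. After: A=0 B=0 C=0 D=0 ZF=1 PC=2
Step 3: PC=2 exec 'SUB C, 1'. After: A=0 B=0 C=-1 D=0 ZF=0 PC=3
Step 4: PC=3 exec 'MOV A, 2'. After: A=2 B=0 C=-1 D=0 ZF=0 PC=4
Step 5: PC=4 exec 'MOV B, A'. After: A=2 B=2 C=-1 D=0 ZF=0 PC=5
Step 6: PC=5 exec 'SUB A, D'. After: A=2 B=2 C=-1 D=0 ZF=0 PC=6
Step 7: PC=6 exec 'MOV A, D'. After: A=0 B=2 C=-1 D=0 ZF=0 PC=7
Step 8: PC=7 exec 'JMP 4'. After: A=0 B=2 C=-1 D=0 ZF=0 PC=4
Step 9: PC=4 exec 'MOV B, A'. After: A=0 B=0 C=-1 D=0 ZF=0 PC=5
Step 10: PC=5 exec 'SUB A, D'. After: A=0 B=0 C=-1 D=0 ZF=1 PC=6
Step 11: PC=6 exec 'MOV A, D'. After: A=0 B=0 C=-1 D=0 ZF=1 PC=7
Step 12: PC=7 exec 'JMP 4'. After: A=0 B=0 C=-1 D=0 ZF=1 PC=4
Step 13: PC=4 exec 'MOV B, A'. After: A=0 B=0 C=-1 D=0 ZF=1 PC=5
Step 14: PC=5 exec 'SUB A, D'. After: A=0 B=0 C=-1 D=0 ZF=1 PC=6
State after step 14 equals state after step 10: the program is in a cycle of length 4 and will never halt.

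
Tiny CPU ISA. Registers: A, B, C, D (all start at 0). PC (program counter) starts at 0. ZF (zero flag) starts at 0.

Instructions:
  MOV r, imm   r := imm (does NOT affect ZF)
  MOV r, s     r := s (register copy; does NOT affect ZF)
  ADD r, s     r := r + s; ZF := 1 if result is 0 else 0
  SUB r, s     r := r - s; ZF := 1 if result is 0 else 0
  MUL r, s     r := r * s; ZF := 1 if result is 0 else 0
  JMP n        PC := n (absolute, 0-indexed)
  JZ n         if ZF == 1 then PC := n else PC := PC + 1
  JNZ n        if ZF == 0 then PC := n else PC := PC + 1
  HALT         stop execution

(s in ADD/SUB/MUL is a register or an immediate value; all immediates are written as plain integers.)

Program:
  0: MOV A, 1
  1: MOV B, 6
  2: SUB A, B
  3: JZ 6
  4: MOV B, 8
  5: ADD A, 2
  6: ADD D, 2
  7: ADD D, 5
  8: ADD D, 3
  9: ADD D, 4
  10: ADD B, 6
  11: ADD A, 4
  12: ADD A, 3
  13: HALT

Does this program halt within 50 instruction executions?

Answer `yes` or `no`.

Step 1: PC=0 exec 'MOV A, 1'. After: A=1 B=0 C=0 D=0 ZF=0 PC=1
Step 2: PC=1 exec 'MOV B, 6'. After: A=1 B=6 C=0 D=0 ZF=0 PC=2
Step 3: PC=2 exec 'SUB A, B'. After: A=-5 B=6 C=0 D=0 ZF=0 PC=3
Step 4: PC=3 exec 'JZ 6'. After: A=-5 B=6 C=0 D=0 ZF=0 PC=4
Step 5: PC=4 exec 'MOV B, 8'. After: A=-5 B=8 C=0 D=0 ZF=0 PC=5
Step 6: PC=5 exec 'ADD A, 2'. After: A=-3 B=8 C=0 D=0 ZF=0 PC=6
Step 7: PC=6 exec 'ADD D, 2'. After: A=-3 B=8 C=0 D=2 ZF=0 PC=7
Step 8: PC=7 exec 'ADD D, 5'. After: A=-3 B=8 C=0 D=7 ZF=0 PC=8
Step 9: PC=8 exec 'ADD D, 3'. After: A=-3 B=8 C=0 D=10 ZF=0 PC=9
Step 10: PC=9 exec 'ADD D, 4'. After: A=-3 B=8 C=0 D=14 ZF=0 PC=10
Step 11: PC=10 exec 'ADD B, 6'. After: A=-3 B=14 C=0 D=14 ZF=0 PC=11
Step 12: PC=11 exec 'ADD A, 4'. After: A=1 B=14 C=0 D=14 ZF=0 PC=12
Step 13: PC=12 exec 'ADD A, 3'. After: A=4 B=14 C=0 D=14 ZF=0 PC=13
Step 14: PC=13 exec 'HALT'. After: A=4 B=14 C=0 D=14 ZF=0 PC=13 HALTED

Answer: yes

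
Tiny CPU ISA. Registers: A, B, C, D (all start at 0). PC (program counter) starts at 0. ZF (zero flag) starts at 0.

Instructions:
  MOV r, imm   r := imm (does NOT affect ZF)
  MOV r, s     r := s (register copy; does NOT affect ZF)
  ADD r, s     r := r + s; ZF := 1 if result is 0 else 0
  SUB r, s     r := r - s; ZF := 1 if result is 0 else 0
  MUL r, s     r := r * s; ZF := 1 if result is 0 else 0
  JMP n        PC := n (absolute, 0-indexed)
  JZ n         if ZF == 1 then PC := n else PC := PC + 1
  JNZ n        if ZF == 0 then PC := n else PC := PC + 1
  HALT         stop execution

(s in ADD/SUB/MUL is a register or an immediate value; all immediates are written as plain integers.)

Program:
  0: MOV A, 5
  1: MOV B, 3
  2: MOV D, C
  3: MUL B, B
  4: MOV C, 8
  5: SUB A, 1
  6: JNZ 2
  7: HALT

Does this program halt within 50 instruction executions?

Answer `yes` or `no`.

Step 1: PC=0 exec 'MOV A, 5'. After: A=5 B=0 C=0 D=0 ZF=0 PC=1
Step 2: PC=1 exec 'MOV B, 3'. After: A=5 B=3 C=0 D=0 ZF=0 PC=2
Step 3: PC=2 exec 'MOV D, C'. After: A=5 B=3 C=0 D=0 ZF=0 PC=3
Step 4: PC=3 exec 'MUL B, B'. After: A=5 B=9 C=0 D=0 ZF=0 PC=4
Step 5: PC=4 exec 'MOV C, 8'. After: A=5 B=9 C=8 D=0 ZF=0 PC=5
Step 6: PC=5 exec 'SUB A, 1'. After: A=4 B=9 C=8 D=0 ZF=0 PC=6
Step 7: PC=6 exec 'JNZ 2'. After: A=4 B=9 C=8 D=0 ZF=0 PC=2
Step 8: PC=2 exec 'MOV D, C'. After: A=4 B=9 C=8 D=8 ZF=0 PC=3
Step 9: PC=3 exec 'MUL B, B'. After: A=4 B=81 C=8 D=8 ZF=0 PC=4
Step 10: PC=4 exec 'MOV C, 8'. After: A=4 B=81 C=8 D=8 ZF=0 PC=5
Step 11: PC=5 exec 'SUB A, 1'. After: A=3 B=81 C=8 D=8 ZF=0 PC=6
Step 12: PC=6 exec 'JNZ 2'. After: A=3 B=81 C=8 D=8 ZF=0 PC=2
Step 13: PC=2 exec 'MOV D, C'. After: A=3 B=81 C=8 D=8 ZF=0 PC=3
Step 14: PC=3 exec 'MUL B, B'. After: A=3 B=6561 C=8 D=8 ZF=0 PC=4
Step 15: PC=4 exec 'MOV C, 8'. After: A=3 B=6561 C=8 D=8 ZF=0 PC=5
Step 16: PC=5 exec 'SUB A, 1'. After: A=2 B=6561 C=8 D=8 ZF=0 PC=6
Step 17: PC=6 exec 'JNZ 2'. After: A=2 B=6561 C=8 D=8 ZF=0 PC=2
Step 18: PC=2 exec 'MOV D, C'. After: A=2 B=6561 C=8 D=8 ZF=0 PC=3
Step 19: PC=3 exec 'MUL B, B'. After: A=2 B=43046721 C=8 D=8 ZF=0 PC=4
Step 20: PC=4 exec 'MOV C, 8'. After: A=2 B=43046721 C=8 D=8 ZF=0 PC=5
Step 21: PC=5 exec 'SUB A, 1'. After: A=1 B=43046721 C=8 D=8 ZF=0 PC=6
Step 22: PC=6 exec 'JNZ 2'. After: A=1 B=43046721 C=8 D=8 ZF=0 PC=2
Step 23: PC=2 exec 'MOV D, C'. After: A=1 B=43046721 C=8 D=8 ZF=0 PC=3
Step 24: PC=3 exec 'MUL B, B'. After: A=1 B=1853020188851841 C=8 D=8 ZF=0 PC=4
Step 25: PC=4 exec 'MOV C, 8'. After: A=1 B=1853020188851841 C=8 D=8 ZF=0 PC=5
Step 26: PC=5 exec 'SUB A, 1'. After: A=0 B=1853020188851841 C=8 D=8 ZF=1 PC=6
Step 27: PC=6 exec 'JNZ 2'. After: A=0 B=1853020188851841 C=8 D=8 ZF=1 PC=7
Step 28: PC=7 exec 'HALT'. After: A=0 B=1853020188851841 C=8 D=8 ZF=1 PC=7 HALTED

Answer: yes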